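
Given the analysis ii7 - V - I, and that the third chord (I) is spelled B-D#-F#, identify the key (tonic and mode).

B major

I is given as B-D#-F# — a major triad with root B.
If B is scale degree 1 and the mode makes that degree carry a major triad, the tonic is B and the mode is major.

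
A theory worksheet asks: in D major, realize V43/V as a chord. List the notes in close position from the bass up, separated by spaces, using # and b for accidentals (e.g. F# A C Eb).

B D E G#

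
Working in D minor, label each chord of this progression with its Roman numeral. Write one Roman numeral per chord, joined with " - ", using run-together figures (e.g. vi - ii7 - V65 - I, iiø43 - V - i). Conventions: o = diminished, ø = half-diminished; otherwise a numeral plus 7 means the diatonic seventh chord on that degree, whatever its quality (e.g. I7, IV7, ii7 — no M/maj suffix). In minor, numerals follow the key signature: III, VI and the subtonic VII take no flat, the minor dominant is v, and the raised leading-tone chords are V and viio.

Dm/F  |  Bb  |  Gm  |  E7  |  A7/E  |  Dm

i6 - VI - iv - V7/V - V43 - i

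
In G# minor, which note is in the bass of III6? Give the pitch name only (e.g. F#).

III in G# minor has root B; the chord is B-D#-F#.
The figure 6 means first inversion — the third is in the bass.

D#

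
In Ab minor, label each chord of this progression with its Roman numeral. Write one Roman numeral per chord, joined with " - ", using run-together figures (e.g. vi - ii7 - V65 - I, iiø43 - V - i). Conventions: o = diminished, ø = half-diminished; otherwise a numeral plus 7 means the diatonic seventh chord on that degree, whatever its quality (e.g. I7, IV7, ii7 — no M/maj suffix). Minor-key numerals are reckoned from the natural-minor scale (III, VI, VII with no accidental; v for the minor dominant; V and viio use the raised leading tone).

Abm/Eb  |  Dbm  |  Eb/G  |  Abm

i64 - iv - V6 - i

Abm/Eb: root Ab is the tonic; minor triad there is i64.
Dbm: minor triad on Db = scale degree 4 → iv.
Eb/G has root Eb, degree 5 in Ab minor, so V6.
Abm: root Ab is the tonic; minor triad there is i.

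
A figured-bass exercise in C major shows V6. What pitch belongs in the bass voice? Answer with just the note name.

V in C major has root G; the chord is G-B-D.
The figure 6 means first inversion — the third is in the bass.

B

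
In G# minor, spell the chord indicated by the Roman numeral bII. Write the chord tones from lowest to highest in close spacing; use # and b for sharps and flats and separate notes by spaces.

Scale degree 2 in G# minor is A#; lowering it a half step gives A. bII is the Neapolitan chord — a major triad on the lowered second degree.
So the chord is A-C#-E, a major triad.

A C# E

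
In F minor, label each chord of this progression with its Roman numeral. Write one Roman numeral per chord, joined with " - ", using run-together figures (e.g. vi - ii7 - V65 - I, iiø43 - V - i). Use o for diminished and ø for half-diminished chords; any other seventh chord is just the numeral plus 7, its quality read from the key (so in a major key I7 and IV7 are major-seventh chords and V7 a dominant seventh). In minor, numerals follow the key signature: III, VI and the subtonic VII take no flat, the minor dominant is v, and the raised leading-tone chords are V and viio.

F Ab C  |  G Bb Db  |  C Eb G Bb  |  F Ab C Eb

i - iio - v7 - i7

F-Ab-C has root F, degree 1 in F minor, so i.
G-Bb-Db: diminished triad on G = scale degree 2 → iio.
C-Eb-G-Bb: minor seventh chord on C = scale degree 5 → v7.
F-Ab-C-Eb: root F is the tonic; minor seventh chord there is i7.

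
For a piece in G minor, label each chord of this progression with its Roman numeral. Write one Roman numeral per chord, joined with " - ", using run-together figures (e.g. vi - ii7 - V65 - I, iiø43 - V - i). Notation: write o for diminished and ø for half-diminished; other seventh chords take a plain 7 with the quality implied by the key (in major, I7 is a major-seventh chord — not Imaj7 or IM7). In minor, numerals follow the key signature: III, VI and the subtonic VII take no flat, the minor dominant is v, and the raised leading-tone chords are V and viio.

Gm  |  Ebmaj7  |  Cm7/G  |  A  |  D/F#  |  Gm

i - VI7 - iv43 - V/V - V6 - i

Gm: minor triad on G = scale degree 1 → i.
Ebmaj7: root Eb is the submediant; major seventh chord there is VI7.
Cm7/G has root C, degree 4 in G minor, so iv43.
A: chromatic; A is V of V, so V/V.
D/F#: major triad on D = scale degree 5 → V6.
Gm: minor triad on G = scale degree 1 → i.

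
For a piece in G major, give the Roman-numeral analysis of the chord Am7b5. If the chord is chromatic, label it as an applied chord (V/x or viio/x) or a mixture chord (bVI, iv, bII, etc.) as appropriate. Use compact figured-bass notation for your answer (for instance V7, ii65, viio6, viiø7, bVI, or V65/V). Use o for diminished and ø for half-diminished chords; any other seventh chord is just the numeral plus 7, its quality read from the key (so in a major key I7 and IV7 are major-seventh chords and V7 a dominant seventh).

The pitches A-C-Eb-G form a half-diminished seventh chord rooted on A.
A is the second degree of G major. This is the half-diminished supertonic seventh, borrowed from the parallel minor.

iiø7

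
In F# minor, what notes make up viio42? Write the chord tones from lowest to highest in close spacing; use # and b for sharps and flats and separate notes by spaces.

D E# G# B

In F# minor, the leading-tone chord is built on the raised seventh degree, E#.
Stacking thirds from E# gives E#-G#-B-D.
The figured bass 42 indicates third inversion, placing the seventh (D) in the bass: D-E#-G#-B.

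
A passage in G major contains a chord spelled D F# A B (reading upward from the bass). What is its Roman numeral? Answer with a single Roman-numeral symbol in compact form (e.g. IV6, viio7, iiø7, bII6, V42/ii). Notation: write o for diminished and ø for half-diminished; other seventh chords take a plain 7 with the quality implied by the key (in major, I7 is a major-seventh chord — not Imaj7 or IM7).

iii65

Stacked in thirds the chord is B-D-F#-A: a minor seventh chord on B.
In G major, B is the mediant; the diatonic minor seventh chord there is iii7.
With D in the bass the chord is in first inversion, so the figured bass is 65.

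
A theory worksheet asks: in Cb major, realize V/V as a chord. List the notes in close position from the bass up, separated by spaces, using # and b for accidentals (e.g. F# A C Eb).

The slash means an applied dominant: we want the dominant of V. In Cb major, V is Gb major, and its dominant is built on Db.
Building a major triad on Db gives Db-F-Ab.

Db F Ab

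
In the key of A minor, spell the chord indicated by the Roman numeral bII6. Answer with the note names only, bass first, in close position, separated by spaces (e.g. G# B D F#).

bII6 is the Neapolitan sixth — a major triad on the lowered second degree, here in its customary first inversion. In A minor that root is Bb.
So the chord is Bb-D-F, a major triad.
The figured bass 6 indicates first inversion, placing the third (D) in the bass: D-F-Bb.

D F Bb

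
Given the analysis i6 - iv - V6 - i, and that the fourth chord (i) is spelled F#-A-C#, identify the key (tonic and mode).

F# minor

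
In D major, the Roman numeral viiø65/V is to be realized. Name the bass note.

The applied chord viiø65/V is rooted on G#: G#-B-D-F#.
The figure 65 means first inversion — the third is in the bass.

B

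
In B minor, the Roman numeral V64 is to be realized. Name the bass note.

C#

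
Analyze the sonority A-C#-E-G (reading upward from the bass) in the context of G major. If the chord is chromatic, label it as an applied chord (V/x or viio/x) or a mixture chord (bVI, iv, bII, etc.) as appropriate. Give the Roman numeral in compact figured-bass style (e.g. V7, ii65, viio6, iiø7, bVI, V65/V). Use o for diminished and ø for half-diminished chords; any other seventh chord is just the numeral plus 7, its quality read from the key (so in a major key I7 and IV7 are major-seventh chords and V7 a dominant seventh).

V7/V

Stacked in thirds the chord is A-C#-E-G: a dominant seventh chord on A.
A is not a diatonic chord root with this quality in G major, but it lies a perfect fifth above D (V), so the chord functions as an applied dominant of V.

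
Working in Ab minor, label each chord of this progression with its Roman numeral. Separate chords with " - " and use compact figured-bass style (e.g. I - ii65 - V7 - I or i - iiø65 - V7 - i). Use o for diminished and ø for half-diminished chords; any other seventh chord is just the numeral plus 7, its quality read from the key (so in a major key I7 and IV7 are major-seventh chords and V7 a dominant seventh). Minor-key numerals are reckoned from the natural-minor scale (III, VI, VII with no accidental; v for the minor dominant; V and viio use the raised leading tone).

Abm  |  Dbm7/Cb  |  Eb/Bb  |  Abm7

i - iv42 - V64 - i7

Abm: root Ab is the tonic; minor triad there is i.
Dbm7/Cb: root Db is the subdominant; minor seventh chord there is iv42.
Eb/Bb: root Eb is the dominant; major triad there is V64.
Abm7: minor seventh chord on Ab = scale degree 1 → i7.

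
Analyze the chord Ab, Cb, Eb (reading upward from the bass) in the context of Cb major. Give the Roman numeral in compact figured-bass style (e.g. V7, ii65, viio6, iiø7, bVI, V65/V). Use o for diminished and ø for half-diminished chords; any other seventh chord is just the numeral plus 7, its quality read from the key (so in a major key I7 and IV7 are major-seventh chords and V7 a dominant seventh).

vi

The pitches Ab-Cb-Eb form a minor triad rooted on Ab.
In Cb major, Ab is the submediant; the diatonic minor triad there is vi.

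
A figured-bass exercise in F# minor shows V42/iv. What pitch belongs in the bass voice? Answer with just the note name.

The applied chord V42/iv is rooted on F#: F#-A#-C#-E.
The figure 42 means third inversion — the seventh is in the bass.

E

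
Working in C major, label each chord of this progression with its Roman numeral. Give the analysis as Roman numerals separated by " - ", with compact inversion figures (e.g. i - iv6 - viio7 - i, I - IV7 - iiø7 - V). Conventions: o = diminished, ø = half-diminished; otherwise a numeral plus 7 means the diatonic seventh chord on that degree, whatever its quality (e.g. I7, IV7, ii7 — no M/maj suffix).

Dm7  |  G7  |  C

ii7 - V7 - I

Dm7: root D is the supertonic; minor seventh chord there is ii7.
G7 has root G, degree 5 in C major, so V7.
C: root C is the tonic; major triad there is I.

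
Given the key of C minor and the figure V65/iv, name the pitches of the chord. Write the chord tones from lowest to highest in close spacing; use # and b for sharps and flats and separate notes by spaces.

V65/iv is a secondary dominant — the dominant seventh of iv. iv in C minor is F, so the applied chord's root is C, a perfect fifth above.
Building a dominant seventh chord on C gives C-E-G-Bb.
The figured bass 65 indicates first inversion, placing the third (E) in the bass: E-G-Bb-C.

E G Bb C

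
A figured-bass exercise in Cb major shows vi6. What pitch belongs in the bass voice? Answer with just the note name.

Cb

vi in Cb major has root Ab; the chord is Ab-Cb-Eb.
The figure 6 means first inversion — the third is in the bass.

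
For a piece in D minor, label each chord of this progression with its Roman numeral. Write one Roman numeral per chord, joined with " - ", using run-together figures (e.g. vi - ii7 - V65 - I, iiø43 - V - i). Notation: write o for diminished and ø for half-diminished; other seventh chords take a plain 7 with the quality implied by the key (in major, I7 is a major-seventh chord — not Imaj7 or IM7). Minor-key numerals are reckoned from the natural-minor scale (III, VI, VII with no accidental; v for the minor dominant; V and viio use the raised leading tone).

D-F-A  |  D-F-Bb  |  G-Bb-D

D-F-A has root D, degree 1 in D minor, so i.
D-F-Bb: root Bb is the submediant; major triad there is VI6.
G-Bb-D: root G is the subdominant; minor triad there is iv.

i - VI6 - iv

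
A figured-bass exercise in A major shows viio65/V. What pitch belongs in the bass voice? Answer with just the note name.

The applied chord viio65/V is rooted on D#: D#-F#-A-C.
The figure 65 means first inversion — the third is in the bass.

F#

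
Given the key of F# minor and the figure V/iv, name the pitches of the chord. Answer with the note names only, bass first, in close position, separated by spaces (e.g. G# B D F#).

F# A# C#

V/iv is a secondary dominant — the dominant triad of iv. iv in F# minor is B, so the applied chord's root is F#, a perfect fifth above.
Building a major triad on F# gives F#-A#-C#.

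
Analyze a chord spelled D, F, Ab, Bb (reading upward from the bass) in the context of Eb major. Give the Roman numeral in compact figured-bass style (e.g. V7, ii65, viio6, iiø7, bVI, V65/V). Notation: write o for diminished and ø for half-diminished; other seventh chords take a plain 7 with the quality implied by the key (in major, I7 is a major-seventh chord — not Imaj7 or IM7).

V65

Stacked in thirds the chord is Bb-D-F-Ab: a dominant seventh chord on Bb.
Bb is scale degree 5 in Eb major, and a dominant seventh chord on that degree is written V7.
With D in the bass the chord is in first inversion, so the figured bass is 65.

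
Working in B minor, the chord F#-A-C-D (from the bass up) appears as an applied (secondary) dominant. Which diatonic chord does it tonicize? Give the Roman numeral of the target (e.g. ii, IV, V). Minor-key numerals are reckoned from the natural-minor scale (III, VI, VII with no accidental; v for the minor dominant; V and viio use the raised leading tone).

VI

The chord is a dominant seventh chord on D.
A dominant resolves down a perfect fifth: D → G. In B minor, G is scale degree 6, i.e. VI.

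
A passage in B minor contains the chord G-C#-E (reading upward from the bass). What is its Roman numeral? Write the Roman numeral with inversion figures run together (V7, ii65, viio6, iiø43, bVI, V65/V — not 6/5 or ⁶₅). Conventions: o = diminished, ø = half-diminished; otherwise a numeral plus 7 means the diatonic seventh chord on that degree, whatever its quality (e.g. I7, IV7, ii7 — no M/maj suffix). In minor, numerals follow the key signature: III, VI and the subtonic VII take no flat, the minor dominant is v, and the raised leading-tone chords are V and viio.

iio64

Stacked in thirds the chord is C#-E-G: a diminished triad on C#.
C# is scale degree 2 in B minor, and a diminished triad on that degree is written iio.
With G in the bass the chord is in second inversion, so the figured bass is 64.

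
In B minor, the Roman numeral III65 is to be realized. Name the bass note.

III in B minor has root D; the chord is D-F#-A-C#.
The figure 65 means first inversion — the third is in the bass.

F#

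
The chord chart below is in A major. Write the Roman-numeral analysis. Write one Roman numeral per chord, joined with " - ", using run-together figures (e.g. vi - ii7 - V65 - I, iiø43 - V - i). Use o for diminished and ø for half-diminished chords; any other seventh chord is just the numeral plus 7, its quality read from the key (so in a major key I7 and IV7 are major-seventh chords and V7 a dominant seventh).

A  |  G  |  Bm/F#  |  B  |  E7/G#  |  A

I - bVII - ii64 - V/V - V65 - I

A has root A, degree 1 in A major, so I.
G is non-diatonic — bVII, a mixture chord from A minor.
Bm/F# has root B, degree 2 in A major, so ii64.
B: chromatic; B is V of V, so V/V.
E7/G# has root E, degree 5 in A major, so V65.
A has root A, degree 1 in A major, so I.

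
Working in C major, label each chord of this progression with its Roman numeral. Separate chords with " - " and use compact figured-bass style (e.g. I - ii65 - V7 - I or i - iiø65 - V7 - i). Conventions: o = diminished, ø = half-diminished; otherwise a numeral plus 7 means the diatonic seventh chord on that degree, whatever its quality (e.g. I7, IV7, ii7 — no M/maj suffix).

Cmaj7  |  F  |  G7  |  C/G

Cmaj7: major seventh chord on C = scale degree 1 → I7.
F: root F is the subdominant; major triad there is IV.
G7: root G is the dominant; dominant seventh chord there is V7.
C/G has root C, degree 1 in C major, so I64.

I7 - IV - V7 - I64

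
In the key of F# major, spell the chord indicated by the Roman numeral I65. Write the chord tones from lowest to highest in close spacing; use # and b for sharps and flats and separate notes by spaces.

In F# major, scale degree 1 is F#, and the diatonic chord built there is a major seventh chord.
Stacking thirds from F# gives F#-A#-C#-E#.
With the 65 figure the chord is in first inversion; from the bass A# upward in close position it reads A#-C#-E#-F#.

A# C# E# F#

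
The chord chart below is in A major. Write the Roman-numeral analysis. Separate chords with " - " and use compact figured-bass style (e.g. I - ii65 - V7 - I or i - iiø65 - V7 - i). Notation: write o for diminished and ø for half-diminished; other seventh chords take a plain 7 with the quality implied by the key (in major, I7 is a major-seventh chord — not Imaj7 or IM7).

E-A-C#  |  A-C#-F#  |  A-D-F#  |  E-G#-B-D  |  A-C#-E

E-A-C#: major triad on A = scale degree 1 → I64.
A-C#-F#: root F# is the submediant; minor triad there is vi6.
A-D-F#: major triad on D = scale degree 4 → IV64.
E-G#-B-D: root E is the dominant; dominant seventh chord there is V7.
A-C#-E: major triad on A = scale degree 1 → I.

I64 - vi6 - IV64 - V7 - I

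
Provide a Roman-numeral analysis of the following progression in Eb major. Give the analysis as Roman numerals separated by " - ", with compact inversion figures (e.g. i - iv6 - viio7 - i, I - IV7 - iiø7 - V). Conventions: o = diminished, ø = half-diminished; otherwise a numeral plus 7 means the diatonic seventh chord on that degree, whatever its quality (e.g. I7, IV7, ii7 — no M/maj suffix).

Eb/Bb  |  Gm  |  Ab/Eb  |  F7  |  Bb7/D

Eb/Bb: major triad on Eb = scale degree 1 → I64.
Gm: root G is the mediant; minor triad there is iii.
Ab/Eb: major triad on Ab = scale degree 4 → IV64.
F7: a dominant seventh chord on F, the applied dominant of V → V7/V.
Bb7/D: dominant seventh chord on Bb = scale degree 5 → V65.

I64 - iii - IV64 - V7/V - V65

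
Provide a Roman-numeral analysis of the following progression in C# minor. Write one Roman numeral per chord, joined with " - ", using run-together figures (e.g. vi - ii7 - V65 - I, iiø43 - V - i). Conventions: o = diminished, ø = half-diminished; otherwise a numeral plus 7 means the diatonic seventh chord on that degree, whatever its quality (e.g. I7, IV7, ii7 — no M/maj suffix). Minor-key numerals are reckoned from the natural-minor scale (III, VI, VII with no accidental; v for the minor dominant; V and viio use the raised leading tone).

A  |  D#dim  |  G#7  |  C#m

VI - iio - V7 - i

A: root A is the submediant; major triad there is VI.
D#dim has root D#, degree 2 in C# minor, so iio.
G#7: dominant seventh chord on G# = scale degree 5 → V7.
C#m has root C#, degree 1 in C# minor, so i.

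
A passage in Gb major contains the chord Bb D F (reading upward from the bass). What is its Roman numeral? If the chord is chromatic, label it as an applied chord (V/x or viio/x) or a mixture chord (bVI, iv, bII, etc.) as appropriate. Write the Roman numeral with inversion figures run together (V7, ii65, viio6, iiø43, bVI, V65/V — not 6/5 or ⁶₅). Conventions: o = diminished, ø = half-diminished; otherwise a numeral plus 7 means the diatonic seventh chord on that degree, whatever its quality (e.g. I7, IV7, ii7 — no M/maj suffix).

The pitches Bb-D-F form a major triad rooted on Bb.
Bb is not a diatonic chord root with this quality in Gb major, but it lies a perfect fifth above Eb (vi), so the chord functions as an applied dominant of vi.

V/vi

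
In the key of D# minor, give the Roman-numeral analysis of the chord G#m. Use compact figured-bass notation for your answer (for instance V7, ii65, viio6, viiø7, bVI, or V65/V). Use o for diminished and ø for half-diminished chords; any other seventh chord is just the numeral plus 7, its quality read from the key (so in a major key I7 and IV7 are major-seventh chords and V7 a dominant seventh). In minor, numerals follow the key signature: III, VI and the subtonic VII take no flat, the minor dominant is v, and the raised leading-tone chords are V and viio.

Stacked in thirds the chord is G#-B-D#: a minor triad on G#.
In D# minor, G# is the subdominant; the diatonic minor triad there is iv.

iv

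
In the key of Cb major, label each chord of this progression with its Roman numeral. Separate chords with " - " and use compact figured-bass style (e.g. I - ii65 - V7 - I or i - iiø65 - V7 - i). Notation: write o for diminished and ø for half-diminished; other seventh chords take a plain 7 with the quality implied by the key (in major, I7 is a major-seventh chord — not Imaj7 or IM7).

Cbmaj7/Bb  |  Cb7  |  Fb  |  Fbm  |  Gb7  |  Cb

I42 - V7/IV - IV - iv - V7 - I

Cbmaj7/Bb: major seventh chord on Cb = scale degree 1 → I42.
Cb7: a dominant seventh chord on Cb, the applied dominant of IV → V7/IV.
Fb: root Fb is the subdominant; major triad there is IV.
Fbm: Fb with this quality isn't in the key; it's iv, borrowed from the parallel minor.
Gb7: dominant seventh chord on Gb = scale degree 5 → V7.
Cb has root Cb, degree 1 in Cb major, so I.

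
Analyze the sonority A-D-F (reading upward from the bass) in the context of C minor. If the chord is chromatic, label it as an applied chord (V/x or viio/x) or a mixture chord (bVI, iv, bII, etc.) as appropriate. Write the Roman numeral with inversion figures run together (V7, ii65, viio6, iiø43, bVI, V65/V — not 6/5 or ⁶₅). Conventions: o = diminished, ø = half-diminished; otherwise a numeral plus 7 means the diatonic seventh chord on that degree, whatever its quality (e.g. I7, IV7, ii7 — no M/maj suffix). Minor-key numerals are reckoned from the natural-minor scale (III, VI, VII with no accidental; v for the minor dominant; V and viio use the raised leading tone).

ii64

Stacked in thirds the chord is D-F-A: a minor triad on D.
D is the second degree of C minor. This is the minor supertonic, borrowed from the parallel major (the Dorian ii).
With A in the bass the chord is in second inversion, so the figured bass is 64.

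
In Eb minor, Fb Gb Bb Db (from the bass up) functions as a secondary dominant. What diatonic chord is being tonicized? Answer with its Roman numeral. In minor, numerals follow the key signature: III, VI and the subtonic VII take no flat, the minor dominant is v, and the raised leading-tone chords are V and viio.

VI

The chord is a dominant seventh chord on Gb.
A dominant resolves down a perfect fifth: Gb → Cb. In Eb minor, Cb is scale degree 6, i.e. VI.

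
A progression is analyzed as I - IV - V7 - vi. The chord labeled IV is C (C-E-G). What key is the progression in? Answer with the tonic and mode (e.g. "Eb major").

G major

The chord C is a major triad rooted on C; its label is IV.
If C is scale degree 4 and the mode makes that degree carry a major triad, the tonic is G and the mode is major.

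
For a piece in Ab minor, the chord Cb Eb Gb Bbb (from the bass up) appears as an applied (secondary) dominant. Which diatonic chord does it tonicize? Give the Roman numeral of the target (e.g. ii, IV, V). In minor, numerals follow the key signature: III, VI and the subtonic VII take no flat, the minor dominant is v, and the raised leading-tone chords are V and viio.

The chord is a dominant seventh chord on Cb.
A dominant resolves down a perfect fifth: Cb → Fb. In Ab minor, Fb is scale degree 6, i.e. VI.

VI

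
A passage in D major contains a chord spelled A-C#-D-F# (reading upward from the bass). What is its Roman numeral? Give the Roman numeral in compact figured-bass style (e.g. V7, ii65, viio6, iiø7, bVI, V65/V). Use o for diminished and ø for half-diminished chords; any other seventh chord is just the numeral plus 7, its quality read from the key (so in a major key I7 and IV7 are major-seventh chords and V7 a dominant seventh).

I43

The pitches D-F#-A-C# form a major seventh chord rooted on D.
D is scale degree 1 in D major, and a major seventh chord on that degree is written I7.
With A in the bass the chord is in second inversion, so the figured bass is 43.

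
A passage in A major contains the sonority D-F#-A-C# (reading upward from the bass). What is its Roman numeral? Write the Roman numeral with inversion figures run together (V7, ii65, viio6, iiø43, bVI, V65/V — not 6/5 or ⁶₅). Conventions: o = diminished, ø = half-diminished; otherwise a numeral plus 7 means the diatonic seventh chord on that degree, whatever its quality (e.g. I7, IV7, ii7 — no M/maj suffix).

IV7

The pitches D-F#-A-C# form a major seventh chord rooted on D.
D is scale degree 4 in A major, and a major seventh chord on that degree is written IV7.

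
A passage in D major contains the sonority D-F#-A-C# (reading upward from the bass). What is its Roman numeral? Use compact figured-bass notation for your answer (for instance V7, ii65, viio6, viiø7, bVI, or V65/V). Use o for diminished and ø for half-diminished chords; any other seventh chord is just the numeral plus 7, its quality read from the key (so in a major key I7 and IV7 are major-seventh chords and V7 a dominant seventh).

I7

The pitches D-F#-A-C# form a major seventh chord rooted on D.
In D major, D is the tonic; the diatonic major seventh chord there is I7.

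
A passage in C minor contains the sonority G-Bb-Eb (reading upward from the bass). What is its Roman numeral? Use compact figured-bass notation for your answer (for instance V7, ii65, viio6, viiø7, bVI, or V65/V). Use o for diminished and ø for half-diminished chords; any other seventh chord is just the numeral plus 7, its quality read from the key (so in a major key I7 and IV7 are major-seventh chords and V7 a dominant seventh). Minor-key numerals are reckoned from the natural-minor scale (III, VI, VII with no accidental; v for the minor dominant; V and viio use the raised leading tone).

III6

The pitches Eb-G-Bb form a major triad rooted on Eb.
Eb is scale degree 3 in C minor, and a major triad on that degree is written III.
With G in the bass the chord is in first inversion, so the figured bass is 6.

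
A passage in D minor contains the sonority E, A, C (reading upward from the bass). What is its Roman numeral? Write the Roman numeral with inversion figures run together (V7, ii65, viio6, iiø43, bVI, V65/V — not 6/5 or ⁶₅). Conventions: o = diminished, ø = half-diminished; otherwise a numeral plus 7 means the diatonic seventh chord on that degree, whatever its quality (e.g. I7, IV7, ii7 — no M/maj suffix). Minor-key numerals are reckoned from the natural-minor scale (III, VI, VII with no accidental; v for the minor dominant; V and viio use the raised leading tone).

The pitches A-C-E form a minor triad rooted on A.
A is scale degree 5 in D minor, and a minor triad on that degree is written v.
With E in the bass the chord is in second inversion, so the figured bass is 64.

v64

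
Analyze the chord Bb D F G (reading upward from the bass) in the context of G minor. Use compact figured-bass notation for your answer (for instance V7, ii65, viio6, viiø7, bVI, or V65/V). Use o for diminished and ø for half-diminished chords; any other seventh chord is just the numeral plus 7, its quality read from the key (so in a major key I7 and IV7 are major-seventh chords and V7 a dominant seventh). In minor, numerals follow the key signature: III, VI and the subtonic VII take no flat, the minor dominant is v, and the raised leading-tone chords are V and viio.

i65

Stacked in thirds the chord is G-Bb-D-F: a minor seventh chord on G.
G is scale degree 1 in G minor, and a minor seventh chord on that degree is written i7.
With Bb in the bass the chord is in first inversion, so the figured bass is 65.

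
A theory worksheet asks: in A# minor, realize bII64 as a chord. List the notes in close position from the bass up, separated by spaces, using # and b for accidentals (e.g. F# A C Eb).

F# B D#

bII64 is the Neapolitan chord — a major triad on the lowered second degree. In A# minor that root is B.
So the chord is B-D#-F#.
The figured bass 64 indicates second inversion, placing the fifth (F#) in the bass: F#-B-D#.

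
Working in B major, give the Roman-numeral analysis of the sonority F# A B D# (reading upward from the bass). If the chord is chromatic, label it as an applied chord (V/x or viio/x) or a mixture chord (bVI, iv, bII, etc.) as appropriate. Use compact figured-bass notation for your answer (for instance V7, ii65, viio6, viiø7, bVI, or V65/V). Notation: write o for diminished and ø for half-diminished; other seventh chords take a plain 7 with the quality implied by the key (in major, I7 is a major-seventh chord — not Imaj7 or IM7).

Stacked in thirds the chord is B-D#-F#-A: a dominant seventh chord on B.
B is not a diatonic chord root with this quality in B major, but it lies a perfect fifth above E (IV), so the chord functions as an applied dominant of IV.
With F# in the bass the chord is in second inversion, so the figured bass is 43.

V43/IV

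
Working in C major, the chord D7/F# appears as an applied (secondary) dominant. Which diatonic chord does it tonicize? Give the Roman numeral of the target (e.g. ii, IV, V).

V

The chord is a dominant seventh chord on D.
A dominant resolves down a perfect fifth: D → G. In C major, G is scale degree 5, i.e. V.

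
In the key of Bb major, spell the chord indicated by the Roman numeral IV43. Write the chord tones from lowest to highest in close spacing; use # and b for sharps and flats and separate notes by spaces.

Bb D Eb G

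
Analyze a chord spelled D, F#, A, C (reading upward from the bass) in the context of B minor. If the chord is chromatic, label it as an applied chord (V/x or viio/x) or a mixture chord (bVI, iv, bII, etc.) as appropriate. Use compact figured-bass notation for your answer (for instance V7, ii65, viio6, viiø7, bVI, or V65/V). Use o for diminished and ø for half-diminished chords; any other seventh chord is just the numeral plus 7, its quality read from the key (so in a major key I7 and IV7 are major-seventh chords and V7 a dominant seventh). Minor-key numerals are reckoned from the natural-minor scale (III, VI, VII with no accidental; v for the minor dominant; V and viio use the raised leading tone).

V7/VI

The pitches D-F#-A-C form a dominant seventh chord rooted on D.
D is not a diatonic chord root with this quality in B minor, but it lies a perfect fifth above G (VI), so the chord functions as an applied dominant of VI.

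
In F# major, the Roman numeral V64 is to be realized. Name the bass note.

V in F# major has root C#; the chord is C#-E#-G#.
The figure 64 means second inversion — the fifth is in the bass.

G#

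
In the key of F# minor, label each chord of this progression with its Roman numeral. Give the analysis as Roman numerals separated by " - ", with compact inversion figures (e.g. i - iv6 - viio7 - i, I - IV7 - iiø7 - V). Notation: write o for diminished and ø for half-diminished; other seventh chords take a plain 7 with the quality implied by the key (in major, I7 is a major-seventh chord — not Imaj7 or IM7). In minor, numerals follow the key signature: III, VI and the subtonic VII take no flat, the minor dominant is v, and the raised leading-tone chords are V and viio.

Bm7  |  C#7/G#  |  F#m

iv7 - V43 - i

Bm7 has root B, degree 4 in F# minor, so iv7.
C#7/G#: root C# is the dominant; dominant seventh chord there is V43.
F#m has root F#, degree 1 in F# minor, so i.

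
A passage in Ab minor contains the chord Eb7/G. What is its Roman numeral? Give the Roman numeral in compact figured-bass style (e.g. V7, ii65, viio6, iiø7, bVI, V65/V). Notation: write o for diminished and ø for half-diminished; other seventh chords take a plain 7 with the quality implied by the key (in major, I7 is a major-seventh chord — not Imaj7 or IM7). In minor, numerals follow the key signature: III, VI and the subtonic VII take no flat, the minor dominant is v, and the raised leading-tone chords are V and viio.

V65

Stacked in thirds the chord is Eb-G-Bb-Db: a dominant seventh chord on Eb.
In Ab minor, Eb is the dominant; the diatonic dominant seventh chord there is V7.
With G in the bass the chord is in first inversion, so the figured bass is 65.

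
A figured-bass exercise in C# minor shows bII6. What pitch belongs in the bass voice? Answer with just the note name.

F#

bII in C# minor has root D; the chord is D-F#-A.
The figure 6 means first inversion — the third is in the bass.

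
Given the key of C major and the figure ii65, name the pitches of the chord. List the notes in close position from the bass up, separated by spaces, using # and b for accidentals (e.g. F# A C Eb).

The numeral's case and figure indicate a minor seventh chord. In C major its root, scale degree 2, is D.
Stacking thirds from D gives D-F-A-C.
The figured bass 65 indicates first inversion, placing the third (F) in the bass: F-A-C-D.

F A C D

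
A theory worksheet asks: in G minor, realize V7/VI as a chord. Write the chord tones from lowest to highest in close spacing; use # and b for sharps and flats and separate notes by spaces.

Bb D F Ab

V7/VI is a secondary dominant — the dominant seventh of VI. VI in G minor is Eb, so the applied chord's root is Bb, a perfect fifth above.
Building a dominant seventh chord on Bb gives Bb-D-F-Ab.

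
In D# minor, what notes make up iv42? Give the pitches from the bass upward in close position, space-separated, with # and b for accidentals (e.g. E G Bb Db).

F# G# B D#

In D# minor, the fourth degree is G#, and the diatonic chord built there is a minor seventh chord.
Stacking thirds from G# gives G#-B-D#-F#.
With the 42 figure the chord is in third inversion; from the bass F# upward in close position it reads F#-G#-B-D#.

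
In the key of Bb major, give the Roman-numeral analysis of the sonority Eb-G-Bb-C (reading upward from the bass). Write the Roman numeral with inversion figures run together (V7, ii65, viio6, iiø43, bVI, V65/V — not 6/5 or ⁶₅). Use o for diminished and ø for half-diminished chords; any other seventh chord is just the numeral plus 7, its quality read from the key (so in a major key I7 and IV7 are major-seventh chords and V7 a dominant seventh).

Stacked in thirds the chord is C-Eb-G-Bb: a minor seventh chord on C.
C is scale degree 2 in Bb major, and a minor seventh chord on that degree is written ii7.
With Eb in the bass the chord is in first inversion, so the figured bass is 65.

ii65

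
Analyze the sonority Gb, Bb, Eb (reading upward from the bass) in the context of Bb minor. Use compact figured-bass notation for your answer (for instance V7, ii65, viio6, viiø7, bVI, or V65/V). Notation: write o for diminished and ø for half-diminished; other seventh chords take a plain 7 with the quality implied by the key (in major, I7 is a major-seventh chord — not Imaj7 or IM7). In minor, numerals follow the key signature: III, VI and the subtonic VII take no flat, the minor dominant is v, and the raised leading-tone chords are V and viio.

iv6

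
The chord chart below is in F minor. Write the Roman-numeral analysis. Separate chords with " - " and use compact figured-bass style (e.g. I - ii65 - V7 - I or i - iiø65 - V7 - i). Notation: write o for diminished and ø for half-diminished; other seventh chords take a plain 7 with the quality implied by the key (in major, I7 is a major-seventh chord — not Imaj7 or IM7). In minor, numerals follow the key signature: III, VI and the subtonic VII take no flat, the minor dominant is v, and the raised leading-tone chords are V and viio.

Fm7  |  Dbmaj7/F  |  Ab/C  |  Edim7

i7 - VI65 - III6 - viio7

Fm7: minor seventh chord on F = scale degree 1 → i7.
Dbmaj7/F has root Db, degree 6 in F minor, so VI65.
Ab/C has root Ab, degree 3 in F minor, so III6.
Edim7 has root E, degree 7 in F minor, so viio7.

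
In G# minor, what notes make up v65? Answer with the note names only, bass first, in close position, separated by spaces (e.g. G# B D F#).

F# A# C# D#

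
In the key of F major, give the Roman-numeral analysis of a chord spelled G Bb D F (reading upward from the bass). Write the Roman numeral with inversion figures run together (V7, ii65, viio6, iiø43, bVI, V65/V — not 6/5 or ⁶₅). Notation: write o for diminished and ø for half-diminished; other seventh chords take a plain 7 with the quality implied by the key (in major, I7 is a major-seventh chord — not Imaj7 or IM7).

Stacked in thirds the chord is G-Bb-D-F: a minor seventh chord on G.
G is scale degree 2 in F major, and a minor seventh chord on that degree is written ii7.

ii7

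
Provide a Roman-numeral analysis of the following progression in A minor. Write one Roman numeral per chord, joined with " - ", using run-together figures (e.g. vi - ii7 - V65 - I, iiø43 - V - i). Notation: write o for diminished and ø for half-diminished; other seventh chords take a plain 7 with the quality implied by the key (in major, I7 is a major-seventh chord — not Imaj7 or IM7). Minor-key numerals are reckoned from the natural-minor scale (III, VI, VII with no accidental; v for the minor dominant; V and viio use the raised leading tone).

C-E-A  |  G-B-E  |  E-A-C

C-E-A: root A is the tonic; minor triad there is i6.
G-B-E has root E, degree 5 in A minor, so v6.
E-A-C: root A is the tonic; minor triad there is i64.

i6 - v6 - i64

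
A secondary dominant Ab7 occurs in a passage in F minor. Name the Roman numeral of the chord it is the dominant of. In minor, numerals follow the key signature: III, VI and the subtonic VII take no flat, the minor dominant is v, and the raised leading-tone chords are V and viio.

VI

The chord is a dominant seventh chord on Ab.
A dominant resolves down a perfect fifth: Ab → Db. In F minor, Db is scale degree 6, i.e. VI.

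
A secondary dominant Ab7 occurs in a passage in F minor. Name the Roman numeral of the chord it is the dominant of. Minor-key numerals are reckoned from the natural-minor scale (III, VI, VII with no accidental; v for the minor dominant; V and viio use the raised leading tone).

The chord is a dominant seventh chord on Ab.
A dominant resolves down a perfect fifth: Ab → Db. In F minor, Db is scale degree 6, i.e. VI.

VI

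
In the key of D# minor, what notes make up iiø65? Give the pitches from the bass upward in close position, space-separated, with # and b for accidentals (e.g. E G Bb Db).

The numeral's case and figure indicate a half-diminished seventh chord. In D# minor its root, the second degree, is E#.
Stacking thirds from E# gives E#-G#-B-D#.
The figured bass 65 indicates first inversion, placing the third (G#) in the bass: G#-B-D#-E#.

G# B D# E#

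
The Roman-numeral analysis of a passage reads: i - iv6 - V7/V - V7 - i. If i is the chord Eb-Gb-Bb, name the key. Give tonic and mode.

Eb minor

i is given as Eb-Gb-Bb — a minor triad with root Eb.
If Eb is scale degree 1 and the mode makes that degree carry a minor triad, the tonic is Eb and the mode is minor.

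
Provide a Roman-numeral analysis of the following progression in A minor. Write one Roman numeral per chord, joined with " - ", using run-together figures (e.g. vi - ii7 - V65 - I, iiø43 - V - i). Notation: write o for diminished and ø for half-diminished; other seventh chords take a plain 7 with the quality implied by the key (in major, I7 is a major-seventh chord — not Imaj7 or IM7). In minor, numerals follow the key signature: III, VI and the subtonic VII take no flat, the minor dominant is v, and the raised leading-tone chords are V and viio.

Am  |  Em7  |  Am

i - v7 - i

Am: root A is the tonic; minor triad there is i.
Em7: root E is the dominant; minor seventh chord there is v7.
Am has root A, degree 1 in A minor, so i.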